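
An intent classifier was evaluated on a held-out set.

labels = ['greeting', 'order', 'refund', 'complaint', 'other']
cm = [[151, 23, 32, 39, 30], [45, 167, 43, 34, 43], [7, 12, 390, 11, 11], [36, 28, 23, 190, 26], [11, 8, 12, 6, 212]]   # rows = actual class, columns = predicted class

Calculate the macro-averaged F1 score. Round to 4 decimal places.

0.6787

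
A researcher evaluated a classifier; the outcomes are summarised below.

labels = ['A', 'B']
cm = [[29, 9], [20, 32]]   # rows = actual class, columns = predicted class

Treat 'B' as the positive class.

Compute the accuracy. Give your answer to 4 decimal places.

0.6778

Accuracy = (TP+TN)/N = (32+29)/90 = 0.6778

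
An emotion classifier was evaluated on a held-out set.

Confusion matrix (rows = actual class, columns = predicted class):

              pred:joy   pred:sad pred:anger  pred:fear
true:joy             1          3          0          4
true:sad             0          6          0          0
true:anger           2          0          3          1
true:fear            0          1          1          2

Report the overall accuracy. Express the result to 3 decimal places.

Accuracy = trace / total = (1+6+3+2=12) / 24 = 12/24 = 0.500

0.500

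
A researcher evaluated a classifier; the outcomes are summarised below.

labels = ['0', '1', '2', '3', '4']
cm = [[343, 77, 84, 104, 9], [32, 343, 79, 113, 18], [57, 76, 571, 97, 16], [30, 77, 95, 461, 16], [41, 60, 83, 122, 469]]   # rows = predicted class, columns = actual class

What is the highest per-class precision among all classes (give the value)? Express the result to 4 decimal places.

0.6989

Per-class precision (TP/(TP+FP)):
  0: TP=343, FP=77+84+104+9=274 → 343/617 = 0.55592
  1: TP=343, FP=32+79+113+18=242 → 343/585 = 0.58632
  2: TP=571, FP=57+76+97+16=246 → 571/817 = 0.69890
  3: TP=461, FP=30+77+95+16=218 → 461/679 = 0.67894
  4: TP=469, FP=41+60+83+122=306 → 469/775 = 0.60516
Highest is class '2' with precision = 0.6989.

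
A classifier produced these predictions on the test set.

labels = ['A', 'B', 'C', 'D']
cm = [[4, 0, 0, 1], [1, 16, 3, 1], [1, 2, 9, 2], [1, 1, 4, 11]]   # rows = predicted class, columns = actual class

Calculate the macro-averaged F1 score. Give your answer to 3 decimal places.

Per-class F1 score (2·TP/(2·TP+FP+FN)):
  A: TP=4, FP=0+0+1=1, FN=1+1+1=3 → 8/12 = 0.6667
  B: TP=16, FP=1+3+1=5, FN=0+2+1=3 → 32/40 = 0.8000
  C: TP=9, FP=1+2+2=5, FN=0+3+4=7 → 18/30 = 0.6000
  D: TP=11, FP=1+1+4=6, FN=1+1+2=4 → 22/32 = 0.6875
Macro-F1 score = mean = (0.6667 + 0.8000 + 0.6000 + 0.6875) / 4 = 0.689

0.689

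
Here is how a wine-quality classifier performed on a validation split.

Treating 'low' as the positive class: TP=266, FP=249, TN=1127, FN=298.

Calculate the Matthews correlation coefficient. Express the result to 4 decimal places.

MCC = (TP·TN − FP·FN) / √((TP+FP)(TP+FN)(TN+FP)(TN+FN))
Numerator = 266·1127 − 249·298 = 225580
Denominator = √(515·564·1376·1425) = √569533968000 = 754674.7432
MCC = 225580 / 754674.7432 = 0.2989

0.2989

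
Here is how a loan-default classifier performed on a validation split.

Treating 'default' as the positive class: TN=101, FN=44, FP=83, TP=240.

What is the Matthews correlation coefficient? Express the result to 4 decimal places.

0.4162

MCC = (TP·TN − FP·FN) / √((TP+FP)(TP+FN)(TN+FP)(TN+FN))
Numerator = 240·101 − 83·44 = 20588
Denominator = √(323·284·184·145) = √2447409760 = 49471.3024
MCC = 20588 / 49471.3024 = 0.4162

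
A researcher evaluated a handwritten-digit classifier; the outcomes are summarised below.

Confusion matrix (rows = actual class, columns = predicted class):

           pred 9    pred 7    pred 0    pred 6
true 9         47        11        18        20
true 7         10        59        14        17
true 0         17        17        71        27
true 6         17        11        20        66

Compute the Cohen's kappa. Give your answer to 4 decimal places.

0.3966

Observed agreement pₒ = trace/N = 243/442 = 0.54977
Expected agreement pₑ = Σ (rowᵢ·colᵢ)/N² = (96·91 + 100·98 + 132·123 + 114·130)/442² = 0.25384
κ = (pₒ − pₑ)/(1 − pₑ) = (0.54977 − 0.25384)/(1 − 0.25384) = 0.3966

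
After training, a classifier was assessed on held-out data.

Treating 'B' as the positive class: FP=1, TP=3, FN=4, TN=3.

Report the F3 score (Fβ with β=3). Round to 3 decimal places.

Fβ = (1+β²)·TP / ((1+β²)·TP + β²·FN + FP), with β²=9
= 10·3 / (10·3 + 9·4 + 1) = 0.448

0.448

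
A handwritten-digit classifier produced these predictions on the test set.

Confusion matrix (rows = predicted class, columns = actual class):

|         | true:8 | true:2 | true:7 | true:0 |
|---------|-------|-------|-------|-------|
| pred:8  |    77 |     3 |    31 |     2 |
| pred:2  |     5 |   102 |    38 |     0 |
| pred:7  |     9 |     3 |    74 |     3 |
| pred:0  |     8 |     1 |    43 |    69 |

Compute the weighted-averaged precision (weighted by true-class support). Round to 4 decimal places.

0.7286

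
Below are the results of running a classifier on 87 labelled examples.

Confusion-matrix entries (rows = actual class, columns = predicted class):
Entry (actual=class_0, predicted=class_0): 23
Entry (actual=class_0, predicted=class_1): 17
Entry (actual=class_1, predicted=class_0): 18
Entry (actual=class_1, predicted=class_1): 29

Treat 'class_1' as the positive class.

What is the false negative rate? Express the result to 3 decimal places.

0.383

FNR = FN/(FN+TP) = 18/(18+29) = 0.383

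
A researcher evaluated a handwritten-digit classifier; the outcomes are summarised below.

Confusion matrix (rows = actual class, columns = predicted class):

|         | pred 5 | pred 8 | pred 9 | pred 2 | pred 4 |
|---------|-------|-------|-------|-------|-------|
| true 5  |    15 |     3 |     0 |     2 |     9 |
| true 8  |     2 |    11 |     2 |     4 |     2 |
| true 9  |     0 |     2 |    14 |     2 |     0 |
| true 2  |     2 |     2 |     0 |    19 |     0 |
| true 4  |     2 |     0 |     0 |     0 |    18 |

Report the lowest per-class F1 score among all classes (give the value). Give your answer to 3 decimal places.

0.564

Per-class F1 score (2·TP/(2·TP+FP+FN)):
  5: TP=15, FP=2+0+2+2=6, FN=3+0+2+9=14 → 30/50 = 0.6000
  8: TP=11, FP=3+2+2+0=7, FN=2+2+4+2=10 → 22/39 = 0.5641
  9: TP=14, FP=0+2+0+0=2, FN=0+2+2+0=4 → 28/34 = 0.8235
  2: TP=19, FP=2+4+2+0=8, FN=2+2+0+0=4 → 38/50 = 0.7600
  4: TP=18, FP=9+2+0+0=11, FN=2+0+0+0=2 → 36/49 = 0.7347
Lowest is class '8' with F1 score = 0.564.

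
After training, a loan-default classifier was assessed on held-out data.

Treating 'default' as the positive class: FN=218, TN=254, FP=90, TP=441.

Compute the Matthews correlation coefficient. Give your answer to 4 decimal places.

MCC = (TP·TN − FP·FN) / √((TP+FP)(TP+FN)(TN+FP)(TN+FN))
Numerator = 441·254 − 90·218 = 92394
Denominator = √(531·659·344·472) = √56817271872 = 238363.7386
MCC = 92394 / 238363.7386 = 0.3876

0.3876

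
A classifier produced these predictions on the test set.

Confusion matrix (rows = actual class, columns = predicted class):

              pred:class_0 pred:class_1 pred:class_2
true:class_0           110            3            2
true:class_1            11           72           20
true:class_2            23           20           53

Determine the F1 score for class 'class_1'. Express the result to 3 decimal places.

0.727

One-vs-rest for 'class_1': TP = diagonal; FP = other classes predicted 'class_1'; FN = 'class_1' predicted as other.
F1 score = 2·TP/(2·TP+FP+FN).
class_1: TP=72, FP=3+20=23, FN=11+20=31 → 144/198 = 0.7273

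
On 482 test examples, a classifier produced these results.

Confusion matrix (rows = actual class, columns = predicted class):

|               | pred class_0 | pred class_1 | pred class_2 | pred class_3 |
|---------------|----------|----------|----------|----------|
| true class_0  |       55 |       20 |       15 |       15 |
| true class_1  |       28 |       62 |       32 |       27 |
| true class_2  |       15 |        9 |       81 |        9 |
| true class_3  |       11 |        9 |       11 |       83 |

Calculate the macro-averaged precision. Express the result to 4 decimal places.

0.5817

Per-class precision (TP/(TP+FP)):
  class_0: TP=55, FP=28+15+11=54 → 55/109 = 0.50459
  class_1: TP=62, FP=20+9+9=38 → 62/100 = 0.62000
  class_2: TP=81, FP=15+32+11=58 → 81/139 = 0.58273
  class_3: TP=83, FP=15+27+9=51 → 83/134 = 0.61940
Macro-precision = mean = (0.50459 + 0.62000 + 0.58273 + 0.61940) / 4 = 0.5817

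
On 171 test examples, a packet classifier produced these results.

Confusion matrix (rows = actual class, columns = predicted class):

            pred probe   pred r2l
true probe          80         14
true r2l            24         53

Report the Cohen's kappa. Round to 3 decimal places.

0.546

Observed agreement pₒ = trace/N = 133/171 = 0.7778
Expected agreement pₑ = Σ (rowᵢ·colᵢ)/N² = (94·104 + 77·67)/171² = 0.5108
κ = (pₒ − pₑ)/(1 − pₑ) = (0.7778 − 0.5108)/(1 − 0.5108) = 0.546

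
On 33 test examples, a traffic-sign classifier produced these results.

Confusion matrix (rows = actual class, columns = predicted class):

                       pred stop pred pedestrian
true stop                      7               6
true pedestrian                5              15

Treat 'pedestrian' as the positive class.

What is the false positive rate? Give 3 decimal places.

FPR = FP/(FP+TN) = 6/(6+7) = 0.462

0.462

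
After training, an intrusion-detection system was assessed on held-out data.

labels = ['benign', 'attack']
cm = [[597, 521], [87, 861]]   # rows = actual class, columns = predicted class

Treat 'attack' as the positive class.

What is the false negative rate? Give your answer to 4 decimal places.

FNR = FN/(FN+TP) = 87/(87+861) = 0.0918

0.0918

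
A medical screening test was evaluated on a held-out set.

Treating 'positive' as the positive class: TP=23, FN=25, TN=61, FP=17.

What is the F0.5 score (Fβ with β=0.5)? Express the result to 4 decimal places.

0.5529

Fβ = (1+β²)·TP / ((1+β²)·TP + β²·FN + FP), with β²=1/4
= 1.25·23 / (1.25·23 + 0.25·25 + 17) = 0.5529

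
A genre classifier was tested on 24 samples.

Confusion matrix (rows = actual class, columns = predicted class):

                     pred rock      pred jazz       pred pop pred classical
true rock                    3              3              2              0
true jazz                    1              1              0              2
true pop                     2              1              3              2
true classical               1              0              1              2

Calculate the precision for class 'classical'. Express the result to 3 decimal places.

Treat 'classical' as positive and all other classes as negative.
precision = TP/(TP+FP).
classical: TP=2, FP=0+2+2=4 → 2/6 = 0.3333

0.333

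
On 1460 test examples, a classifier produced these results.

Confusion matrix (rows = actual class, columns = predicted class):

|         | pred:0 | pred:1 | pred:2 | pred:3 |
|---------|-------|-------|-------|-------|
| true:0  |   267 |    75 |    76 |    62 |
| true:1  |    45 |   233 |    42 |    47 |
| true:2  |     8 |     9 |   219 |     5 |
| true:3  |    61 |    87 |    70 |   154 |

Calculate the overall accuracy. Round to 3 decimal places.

0.598

Accuracy = trace / total = (267+233+219+154=873) / 1460 = 873/1460 = 0.598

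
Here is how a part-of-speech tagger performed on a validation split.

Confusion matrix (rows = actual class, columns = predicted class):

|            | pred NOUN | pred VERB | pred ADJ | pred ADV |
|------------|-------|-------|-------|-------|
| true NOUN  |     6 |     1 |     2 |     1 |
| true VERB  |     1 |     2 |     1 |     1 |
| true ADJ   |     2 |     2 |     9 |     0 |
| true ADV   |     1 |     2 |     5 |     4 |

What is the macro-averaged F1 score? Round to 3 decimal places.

0.494

Per-class F1 score (2·TP/(2·TP+FP+FN)):
  NOUN: TP=6, FP=1+2+1=4, FN=1+2+1=4 → 12/20 = 0.6000
  VERB: TP=2, FP=1+2+2=5, FN=1+1+1=3 → 4/12 = 0.3333
  ADJ: TP=9, FP=2+1+5=8, FN=2+2+0=4 → 18/30 = 0.6000
  ADV: TP=4, FP=1+1+0=2, FN=1+2+5=8 → 8/18 = 0.4444
Macro-F1 score = mean = (0.6000 + 0.3333 + 0.6000 + 0.4444) / 4 = 0.494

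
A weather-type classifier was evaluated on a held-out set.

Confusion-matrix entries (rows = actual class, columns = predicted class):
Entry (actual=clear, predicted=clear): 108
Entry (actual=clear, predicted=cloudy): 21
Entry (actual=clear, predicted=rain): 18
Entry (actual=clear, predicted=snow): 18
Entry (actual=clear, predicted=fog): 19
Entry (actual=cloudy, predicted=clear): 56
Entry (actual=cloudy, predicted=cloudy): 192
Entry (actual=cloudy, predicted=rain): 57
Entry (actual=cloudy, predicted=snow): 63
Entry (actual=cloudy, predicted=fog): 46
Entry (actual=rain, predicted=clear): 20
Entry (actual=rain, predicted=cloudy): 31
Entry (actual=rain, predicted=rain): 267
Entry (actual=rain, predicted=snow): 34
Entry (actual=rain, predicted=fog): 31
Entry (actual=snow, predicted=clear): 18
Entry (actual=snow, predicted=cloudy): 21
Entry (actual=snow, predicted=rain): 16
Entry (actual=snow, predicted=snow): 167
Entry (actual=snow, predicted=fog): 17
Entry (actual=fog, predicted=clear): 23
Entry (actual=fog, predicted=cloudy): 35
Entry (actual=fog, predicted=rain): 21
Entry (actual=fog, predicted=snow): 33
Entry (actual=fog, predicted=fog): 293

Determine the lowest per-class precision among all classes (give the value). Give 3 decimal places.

0.480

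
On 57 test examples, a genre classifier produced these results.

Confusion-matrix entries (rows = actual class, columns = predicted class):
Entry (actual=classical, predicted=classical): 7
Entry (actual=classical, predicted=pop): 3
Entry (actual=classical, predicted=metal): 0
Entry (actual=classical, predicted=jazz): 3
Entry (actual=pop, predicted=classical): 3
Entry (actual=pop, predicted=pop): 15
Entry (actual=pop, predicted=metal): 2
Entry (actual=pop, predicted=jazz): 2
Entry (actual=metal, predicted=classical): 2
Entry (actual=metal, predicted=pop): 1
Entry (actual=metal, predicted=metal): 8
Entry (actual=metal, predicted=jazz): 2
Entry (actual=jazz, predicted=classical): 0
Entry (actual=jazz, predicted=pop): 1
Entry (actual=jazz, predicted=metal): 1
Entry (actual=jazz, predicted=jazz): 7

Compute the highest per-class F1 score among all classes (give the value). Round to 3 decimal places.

0.714

Per-class F1 score (2·TP/(2·TP+FP+FN)):
  classical: TP=7, FP=3+2+0=5, FN=3+0+3=6 → 14/25 = 0.5600
  pop: TP=15, FP=3+1+1=5, FN=3+2+2=7 → 30/42 = 0.7143
  metal: TP=8, FP=0+2+1=3, FN=2+1+2=5 → 16/24 = 0.6667
  jazz: TP=7, FP=3+2+2=7, FN=0+1+1=2 → 14/23 = 0.6087
Highest is class 'pop' with F1 score = 0.714.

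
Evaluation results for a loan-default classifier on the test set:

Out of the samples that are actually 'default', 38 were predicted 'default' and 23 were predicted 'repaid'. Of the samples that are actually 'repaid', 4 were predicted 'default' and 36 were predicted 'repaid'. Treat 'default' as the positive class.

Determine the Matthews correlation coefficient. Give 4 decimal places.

MCC = (TP·TN − FP·FN) / √((TP+FP)(TP+FN)(TN+FP)(TN+FN))
Numerator = 38·36 − 4·23 = 1276
Denominator = √(42·61·40·59) = √6046320 = 2458.9266
MCC = 1276 / 2458.9266 = 0.5189

0.5189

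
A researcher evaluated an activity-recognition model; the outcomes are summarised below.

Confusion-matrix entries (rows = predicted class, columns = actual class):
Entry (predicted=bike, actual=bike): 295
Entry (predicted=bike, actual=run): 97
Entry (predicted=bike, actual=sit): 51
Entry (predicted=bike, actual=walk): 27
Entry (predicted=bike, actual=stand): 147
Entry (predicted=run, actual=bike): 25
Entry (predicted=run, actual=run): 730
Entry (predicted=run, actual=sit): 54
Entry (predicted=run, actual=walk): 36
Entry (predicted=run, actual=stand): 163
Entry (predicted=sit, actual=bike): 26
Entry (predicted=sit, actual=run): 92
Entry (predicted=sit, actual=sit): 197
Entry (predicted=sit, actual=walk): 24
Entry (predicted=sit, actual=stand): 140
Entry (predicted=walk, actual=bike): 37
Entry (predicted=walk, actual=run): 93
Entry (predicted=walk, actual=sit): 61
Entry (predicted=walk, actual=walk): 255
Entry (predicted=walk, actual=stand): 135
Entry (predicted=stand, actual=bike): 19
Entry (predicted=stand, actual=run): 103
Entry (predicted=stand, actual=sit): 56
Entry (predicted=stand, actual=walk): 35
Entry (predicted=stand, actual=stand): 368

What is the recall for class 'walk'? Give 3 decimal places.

0.676

One-vs-rest for 'walk': TP = diagonal; FP = other classes predicted 'walk'; FN = 'walk' predicted as other.
recall = TP/(TP+FN).
walk: TP=255, FN=27+36+24+35=122 → 255/377 = 0.6764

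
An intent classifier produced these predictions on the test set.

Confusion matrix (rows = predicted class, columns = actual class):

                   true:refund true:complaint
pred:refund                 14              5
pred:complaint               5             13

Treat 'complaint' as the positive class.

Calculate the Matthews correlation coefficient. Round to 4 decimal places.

MCC = (TP·TN − FP·FN) / √((TP+FP)(TP+FN)(TN+FP)(TN+FN))
Numerator = 13·14 − 5·5 = 157
Denominator = √(18·18·19·19) = √116964 = 342.0000
MCC = 157 / 342.0000 = 0.4591

0.4591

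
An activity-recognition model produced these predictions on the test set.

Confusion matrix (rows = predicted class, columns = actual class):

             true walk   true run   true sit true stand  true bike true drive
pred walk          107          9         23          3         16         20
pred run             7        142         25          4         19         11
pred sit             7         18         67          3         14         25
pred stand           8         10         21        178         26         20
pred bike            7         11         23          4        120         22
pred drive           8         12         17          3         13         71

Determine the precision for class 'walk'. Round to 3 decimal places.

0.601

precision = TP/(TP+FP).
walk: TP=107, FP=9+23+3+16+20=71 → 107/178 = 0.6011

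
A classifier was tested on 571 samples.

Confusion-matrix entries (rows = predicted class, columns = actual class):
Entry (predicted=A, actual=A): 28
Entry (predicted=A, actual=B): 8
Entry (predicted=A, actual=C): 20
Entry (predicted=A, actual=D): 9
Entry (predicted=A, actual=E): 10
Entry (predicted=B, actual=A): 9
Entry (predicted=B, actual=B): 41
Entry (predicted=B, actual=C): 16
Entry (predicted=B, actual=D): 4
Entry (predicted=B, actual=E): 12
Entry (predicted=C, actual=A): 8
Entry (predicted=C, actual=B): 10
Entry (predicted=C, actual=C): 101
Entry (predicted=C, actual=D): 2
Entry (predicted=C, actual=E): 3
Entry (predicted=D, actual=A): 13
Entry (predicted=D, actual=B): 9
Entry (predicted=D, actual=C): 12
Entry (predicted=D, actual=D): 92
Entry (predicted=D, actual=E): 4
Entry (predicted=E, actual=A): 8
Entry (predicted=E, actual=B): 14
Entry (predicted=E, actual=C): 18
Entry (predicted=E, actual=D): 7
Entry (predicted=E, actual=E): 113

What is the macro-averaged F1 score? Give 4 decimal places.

Per-class F1 score (2·TP/(2·TP+FP+FN)):
  A: TP=28, FP=8+20+9+10=47, FN=9+8+13+8=38 → 56/141 = 0.39716
  B: TP=41, FP=9+16+4+12=41, FN=8+10+9+14=41 → 82/164 = 0.50000
  C: TP=101, FP=8+10+2+3=23, FN=20+16+12+18=66 → 202/291 = 0.69416
  D: TP=92, FP=13+9+12+4=38, FN=9+4+2+7=22 → 184/244 = 0.75410
  E: TP=113, FP=8+14+18+7=47, FN=10+12+3+4=29 → 226/302 = 0.74834
Macro-F1 score = mean = (0.39716 + 0.50000 + 0.69416 + 0.75410 + 0.74834) / 5 = 0.6188

0.6188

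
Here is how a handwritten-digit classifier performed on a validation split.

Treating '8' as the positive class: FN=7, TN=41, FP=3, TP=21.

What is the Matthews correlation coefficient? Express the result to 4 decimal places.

0.7051

MCC = (TP·TN − FP·FN) / √((TP+FP)(TP+FN)(TN+FP)(TN+FN))
Numerator = 21·41 − 3·7 = 840
Denominator = √(24·28·44·48) = √1419264 = 1191.3287
MCC = 840 / 1191.3287 = 0.7051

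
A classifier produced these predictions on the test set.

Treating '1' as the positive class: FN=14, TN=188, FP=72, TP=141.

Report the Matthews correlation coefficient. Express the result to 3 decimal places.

MCC = (TP·TN − FP·FN) / √((TP+FP)(TP+FN)(TN+FP)(TN+FN))
Numerator = 141·188 − 72·14 = 25500
Denominator = √(213·155·260·202) = √1733947800 = 41640.6988
MCC = 25500 / 41640.6988 = 0.612

0.612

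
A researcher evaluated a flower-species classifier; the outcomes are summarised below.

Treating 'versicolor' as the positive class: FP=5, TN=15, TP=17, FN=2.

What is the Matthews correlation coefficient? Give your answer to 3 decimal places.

0.650

MCC = (TP·TN − FP·FN) / √((TP+FP)(TP+FN)(TN+FP)(TN+FN))
Numerator = 17·15 − 5·2 = 245
Denominator = √(22·19·20·17) = √142120 = 376.9881
MCC = 245 / 376.9881 = 0.650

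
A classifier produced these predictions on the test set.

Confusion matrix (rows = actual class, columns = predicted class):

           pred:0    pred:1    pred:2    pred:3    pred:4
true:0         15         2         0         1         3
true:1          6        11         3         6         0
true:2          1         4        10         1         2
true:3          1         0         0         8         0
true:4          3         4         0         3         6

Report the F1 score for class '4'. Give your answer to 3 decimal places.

0.444

Take TP from the diagonal, FP from the rest of the '4' prediction marginal, FN from the rest of the '4' actual marginal.
F1 score = 2·TP/(2·TP+FP+FN).
4: TP=6, FP=3+0+2+0=5, FN=3+4+0+3=10 → 12/27 = 0.4444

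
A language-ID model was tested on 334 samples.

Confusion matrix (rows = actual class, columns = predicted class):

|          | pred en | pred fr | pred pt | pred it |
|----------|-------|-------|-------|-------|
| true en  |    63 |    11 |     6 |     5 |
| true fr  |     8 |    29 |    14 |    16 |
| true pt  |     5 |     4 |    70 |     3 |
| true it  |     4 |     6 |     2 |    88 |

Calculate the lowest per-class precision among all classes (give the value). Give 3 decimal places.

0.580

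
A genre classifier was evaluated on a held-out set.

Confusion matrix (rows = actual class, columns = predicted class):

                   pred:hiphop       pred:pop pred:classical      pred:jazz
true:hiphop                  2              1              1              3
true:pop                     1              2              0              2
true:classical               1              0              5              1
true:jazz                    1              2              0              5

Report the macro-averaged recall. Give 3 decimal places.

0.506

Per-class recall (TP/(TP+FN)):
  hiphop: TP=2, FN=1+1+3=5 → 2/7 = 0.2857
  pop: TP=2, FN=1+0+2=3 → 2/5 = 0.4000
  classical: TP=5, FN=1+0+1=2 → 5/7 = 0.7143
  jazz: TP=5, FN=1+2+0=3 → 5/8 = 0.6250
Macro-recall = mean = (0.2857 + 0.4000 + 0.7143 + 0.6250) / 4 = 0.506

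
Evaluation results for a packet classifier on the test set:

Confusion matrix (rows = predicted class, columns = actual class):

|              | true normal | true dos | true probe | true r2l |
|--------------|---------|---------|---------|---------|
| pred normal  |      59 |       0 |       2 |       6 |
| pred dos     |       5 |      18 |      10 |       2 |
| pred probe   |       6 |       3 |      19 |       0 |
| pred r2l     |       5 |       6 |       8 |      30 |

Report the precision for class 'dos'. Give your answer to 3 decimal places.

Take TP from the diagonal, FP from the rest of the 'dos' prediction marginal, FN from the rest of the 'dos' actual marginal.
precision = TP/(TP+FP).
dos: TP=18, FP=5+10+2=17 → 18/35 = 0.5143

0.514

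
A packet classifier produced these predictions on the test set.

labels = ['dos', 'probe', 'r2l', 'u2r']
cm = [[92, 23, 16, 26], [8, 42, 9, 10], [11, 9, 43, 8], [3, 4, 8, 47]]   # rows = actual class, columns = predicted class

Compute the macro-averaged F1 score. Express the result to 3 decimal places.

0.612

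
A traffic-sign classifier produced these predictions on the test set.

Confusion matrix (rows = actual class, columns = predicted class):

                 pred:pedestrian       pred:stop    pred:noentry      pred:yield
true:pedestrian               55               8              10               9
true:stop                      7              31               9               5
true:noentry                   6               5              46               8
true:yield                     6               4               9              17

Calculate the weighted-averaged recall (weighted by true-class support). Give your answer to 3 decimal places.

0.634

Per-class recall (TP/(TP+FN)):
  pedestrian: TP=55, FN=8+10+9=27 → 55/82 = 0.6707
  stop: TP=31, FN=7+9+5=21 → 31/52 = 0.5962
  noentry: TP=46, FN=6+5+8=19 → 46/65 = 0.7077
  yield: TP=17, FN=6+4+9=19 → 17/36 = 0.4722
Weighted-recall = Σ (supportᵢ/N)·recallᵢ with N=235: (82/235)·0.6707 + (52/235)·0.5962 + (65/235)·0.7077 + (36/235)·0.4722 = 0.634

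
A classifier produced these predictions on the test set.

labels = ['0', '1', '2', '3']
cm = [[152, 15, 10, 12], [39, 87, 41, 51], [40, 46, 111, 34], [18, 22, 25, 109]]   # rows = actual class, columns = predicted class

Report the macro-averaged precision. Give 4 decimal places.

Per-class precision (TP/(TP+FP)):
  0: TP=152, FP=39+40+18=97 → 152/249 = 0.61044
  1: TP=87, FP=15+46+22=83 → 87/170 = 0.51176
  2: TP=111, FP=10+41+25=76 → 111/187 = 0.59358
  3: TP=109, FP=12+51+34=97 → 109/206 = 0.52913
Macro-precision = mean = (0.61044 + 0.51176 + 0.59358 + 0.52913) / 4 = 0.5612

0.5612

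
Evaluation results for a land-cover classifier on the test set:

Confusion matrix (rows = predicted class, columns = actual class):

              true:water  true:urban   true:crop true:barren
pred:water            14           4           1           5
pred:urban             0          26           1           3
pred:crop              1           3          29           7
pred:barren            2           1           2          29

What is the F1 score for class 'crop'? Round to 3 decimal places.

One-vs-rest for 'crop': TP = diagonal; FP = other classes predicted 'crop'; FN = 'crop' predicted as other.
F1 score = 2·TP/(2·TP+FP+FN).
crop: TP=29, FP=1+3+7=11, FN=1+1+2=4 → 58/73 = 0.7945

0.795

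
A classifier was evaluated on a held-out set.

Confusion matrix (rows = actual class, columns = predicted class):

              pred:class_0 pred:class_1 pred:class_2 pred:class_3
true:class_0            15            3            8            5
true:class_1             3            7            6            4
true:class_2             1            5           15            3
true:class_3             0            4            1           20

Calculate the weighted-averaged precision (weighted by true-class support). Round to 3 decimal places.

Per-class precision (TP/(TP+FP)):
  class_0: TP=15, FP=3+1+0=4 → 15/19 = 0.7895
  class_1: TP=7, FP=3+5+4=12 → 7/19 = 0.3684
  class_2: TP=15, FP=8+6+1=15 → 15/30 = 0.5000
  class_3: TP=20, FP=5+4+3=12 → 20/32 = 0.6250
Weighted-precision = Σ (supportᵢ/N)·precisionᵢ with N=100: (31/100)·0.7895 + (20/100)·0.3684 + (24/100)·0.5000 + (25/100)·0.6250 = 0.595

0.595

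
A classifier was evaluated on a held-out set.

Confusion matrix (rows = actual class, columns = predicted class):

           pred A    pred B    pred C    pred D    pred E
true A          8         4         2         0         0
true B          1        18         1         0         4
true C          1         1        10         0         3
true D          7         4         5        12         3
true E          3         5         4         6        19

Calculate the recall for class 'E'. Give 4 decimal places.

0.5135

Take TP from the diagonal, FP from the rest of the 'E' prediction marginal, FN from the rest of the 'E' actual marginal.
recall = TP/(TP+FN).
E: TP=19, FN=3+5+4+6=18 → 19/37 = 0.51351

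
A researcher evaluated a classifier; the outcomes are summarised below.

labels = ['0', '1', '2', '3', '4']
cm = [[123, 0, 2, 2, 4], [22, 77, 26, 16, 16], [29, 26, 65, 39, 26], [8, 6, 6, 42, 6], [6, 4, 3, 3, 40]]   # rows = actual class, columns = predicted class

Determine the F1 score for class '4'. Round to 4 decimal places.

0.5405

One-vs-rest for '4': TP = diagonal; FP = other classes predicted '4'; FN = '4' predicted as other.
F1 score = 2·TP/(2·TP+FP+FN).
4: TP=40, FP=4+16+26+6=52, FN=6+4+3+3=16 → 80/148 = 0.54054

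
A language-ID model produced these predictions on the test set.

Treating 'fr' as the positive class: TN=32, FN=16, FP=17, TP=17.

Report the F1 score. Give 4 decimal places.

0.5075

Precision = TP/(TP+FP) = 17/34 = 0.5000
Recall = TP/(TP+FN) = 17/33 = 0.5152
F1 = 2·TP/(2·TP+FP+FN) = 34/67 = 0.5075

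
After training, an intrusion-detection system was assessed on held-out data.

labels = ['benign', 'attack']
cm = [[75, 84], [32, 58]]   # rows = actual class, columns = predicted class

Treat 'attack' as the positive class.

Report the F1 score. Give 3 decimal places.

Precision = TP/(TP+FP) = 58/142 = 0.4085
Recall = TP/(TP+FN) = 58/90 = 0.6444
F1 = 2·TP/(2·TP+FP+FN) = 116/232 = 0.500

0.500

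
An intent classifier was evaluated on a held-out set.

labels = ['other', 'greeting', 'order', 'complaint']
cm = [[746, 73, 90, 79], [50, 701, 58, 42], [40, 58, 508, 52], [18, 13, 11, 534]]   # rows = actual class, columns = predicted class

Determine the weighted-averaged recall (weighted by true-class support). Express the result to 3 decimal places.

0.810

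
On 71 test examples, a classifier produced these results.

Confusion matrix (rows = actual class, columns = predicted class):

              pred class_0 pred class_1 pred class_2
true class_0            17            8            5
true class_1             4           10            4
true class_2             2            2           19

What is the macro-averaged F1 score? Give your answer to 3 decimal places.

0.638

Per-class F1 score (2·TP/(2·TP+FP+FN)):
  class_0: TP=17, FP=4+2=6, FN=8+5=13 → 34/53 = 0.6415
  class_1: TP=10, FP=8+2=10, FN=4+4=8 → 20/38 = 0.5263
  class_2: TP=19, FP=5+4=9, FN=2+2=4 → 38/51 = 0.7451
Macro-F1 score = mean = (0.6415 + 0.5263 + 0.7451) / 3 = 0.638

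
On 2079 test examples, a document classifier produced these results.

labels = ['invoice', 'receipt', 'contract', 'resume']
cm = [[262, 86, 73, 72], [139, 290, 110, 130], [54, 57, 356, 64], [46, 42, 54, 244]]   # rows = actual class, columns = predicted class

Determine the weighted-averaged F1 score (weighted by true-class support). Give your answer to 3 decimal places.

0.551

Per-class F1 score (2·TP/(2·TP+FP+FN)):
  invoice: TP=262, FP=139+54+46=239, FN=86+73+72=231 → 524/994 = 0.5272
  receipt: TP=290, FP=86+57+42=185, FN=139+110+130=379 → 580/1144 = 0.5070
  contract: TP=356, FP=73+110+54=237, FN=54+57+64=175 → 712/1124 = 0.6335
  resume: TP=244, FP=72+130+64=266, FN=46+42+54=142 → 488/896 = 0.5446
Weighted-F1 score = Σ (supportᵢ/N)·F1 scoreᵢ with N=2079: (493/2079)·0.5272 + (669/2079)·0.5070 + (531/2079)·0.6335 + (386/2079)·0.5446 = 0.551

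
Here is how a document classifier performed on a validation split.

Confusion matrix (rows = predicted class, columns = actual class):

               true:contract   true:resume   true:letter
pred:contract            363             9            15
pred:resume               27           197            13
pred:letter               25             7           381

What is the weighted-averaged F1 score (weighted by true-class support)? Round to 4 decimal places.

0.9077

Per-class F1 score (2·TP/(2·TP+FP+FN)):
  contract: TP=363, FP=9+15=24, FN=27+25=52 → 726/802 = 0.90524
  resume: TP=197, FP=27+13=40, FN=9+7=16 → 394/450 = 0.87556
  letter: TP=381, FP=25+7=32, FN=15+13=28 → 762/822 = 0.92701
Weighted-F1 score = Σ (supportᵢ/N)·F1 scoreᵢ with N=1037: (415/1037)·0.90524 + (213/1037)·0.87556 + (409/1037)·0.92701 = 0.9077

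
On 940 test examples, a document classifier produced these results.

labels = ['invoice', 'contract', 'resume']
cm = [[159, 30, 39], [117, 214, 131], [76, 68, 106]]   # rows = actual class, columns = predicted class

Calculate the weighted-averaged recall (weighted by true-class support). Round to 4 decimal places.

0.5096

Per-class recall (TP/(TP+FN)):
  invoice: TP=159, FN=30+39=69 → 159/228 = 0.69737
  contract: TP=214, FN=117+131=248 → 214/462 = 0.46320
  resume: TP=106, FN=76+68=144 → 106/250 = 0.42400
Weighted-recall = Σ (supportᵢ/N)·recallᵢ with N=940: (228/940)·0.69737 + (462/940)·0.46320 + (250/940)·0.42400 = 0.5096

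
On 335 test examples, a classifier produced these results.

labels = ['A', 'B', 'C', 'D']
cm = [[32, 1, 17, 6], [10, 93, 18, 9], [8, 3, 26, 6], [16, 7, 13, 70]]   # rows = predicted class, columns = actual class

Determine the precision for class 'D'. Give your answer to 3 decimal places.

Take TP from the diagonal, FP from the rest of the 'D' prediction marginal, FN from the rest of the 'D' actual marginal.
precision = TP/(TP+FP).
D: TP=70, FP=16+7+13=36 → 70/106 = 0.6604

0.660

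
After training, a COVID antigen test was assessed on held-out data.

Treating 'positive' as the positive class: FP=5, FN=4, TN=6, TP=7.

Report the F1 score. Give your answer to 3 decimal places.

0.609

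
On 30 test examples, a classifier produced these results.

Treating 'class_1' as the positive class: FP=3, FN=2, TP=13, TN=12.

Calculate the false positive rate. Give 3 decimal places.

0.200

FPR = FP/(FP+TN) = 3/(3+12) = 0.200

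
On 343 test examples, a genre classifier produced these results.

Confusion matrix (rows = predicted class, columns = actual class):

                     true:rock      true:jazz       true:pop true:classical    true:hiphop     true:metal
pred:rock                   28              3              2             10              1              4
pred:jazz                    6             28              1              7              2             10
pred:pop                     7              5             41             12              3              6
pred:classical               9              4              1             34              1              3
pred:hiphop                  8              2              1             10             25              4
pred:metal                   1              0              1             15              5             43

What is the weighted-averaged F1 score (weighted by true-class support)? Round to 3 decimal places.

0.571

Per-class F1 score (2·TP/(2·TP+FP+FN)):
  rock: TP=28, FP=3+2+10+1+4=20, FN=6+7+9+8+1=31 → 56/107 = 0.5234
  jazz: TP=28, FP=6+1+7+2+10=26, FN=3+5+4+2+0=14 → 56/96 = 0.5833
  pop: TP=41, FP=7+5+12+3+6=33, FN=2+1+1+1+1=6 → 82/121 = 0.6777
  classical: TP=34, FP=9+4+1+1+3=18, FN=10+7+12+10+15=54 → 68/140 = 0.4857
  hiphop: TP=25, FP=8+2+1+10+4=25, FN=1+2+3+1+5=12 → 50/87 = 0.5747
  metal: TP=43, FP=1+0+1+15+5=22, FN=4+10+6+3+4=27 → 86/135 = 0.6370
Weighted-F1 score = Σ (supportᵢ/N)·F1 scoreᵢ with N=343: (59/343)·0.5234 + (42/343)·0.5833 + (47/343)·0.6777 + (88/343)·0.4857 + (37/343)·0.5747 + (70/343)·0.6370 = 0.571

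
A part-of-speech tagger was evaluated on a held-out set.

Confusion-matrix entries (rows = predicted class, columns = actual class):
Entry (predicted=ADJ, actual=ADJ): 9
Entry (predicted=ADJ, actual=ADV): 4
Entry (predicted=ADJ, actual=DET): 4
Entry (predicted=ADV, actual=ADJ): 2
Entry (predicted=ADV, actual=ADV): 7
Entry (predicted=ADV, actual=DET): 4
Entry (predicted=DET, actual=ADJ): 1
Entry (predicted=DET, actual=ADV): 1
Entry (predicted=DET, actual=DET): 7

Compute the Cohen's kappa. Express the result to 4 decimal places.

Observed agreement pₒ = trace/N = 23/39 = 0.58974
Expected agreement pₑ = Σ (rowᵢ·colᵢ)/N² = (12·17 + 12·13 + 15·9)/39² = 0.32544
κ = (pₒ − pₑ)/(1 − pₑ) = (0.58974 − 0.32544)/(1 − 0.32544) = 0.3918

0.3918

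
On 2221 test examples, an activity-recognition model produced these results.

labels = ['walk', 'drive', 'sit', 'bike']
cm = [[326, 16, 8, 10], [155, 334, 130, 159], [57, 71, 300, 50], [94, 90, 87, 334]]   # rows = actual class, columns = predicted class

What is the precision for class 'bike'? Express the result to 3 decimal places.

0.604

One-vs-rest for 'bike': TP = diagonal; FP = other classes predicted 'bike'; FN = 'bike' predicted as other.
precision = TP/(TP+FP).
bike: TP=334, FP=10+159+50=219 → 334/553 = 0.6040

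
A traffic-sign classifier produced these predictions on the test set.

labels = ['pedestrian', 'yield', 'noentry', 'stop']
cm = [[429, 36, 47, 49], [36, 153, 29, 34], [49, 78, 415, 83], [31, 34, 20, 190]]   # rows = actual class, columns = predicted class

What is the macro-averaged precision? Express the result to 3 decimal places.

0.660

Per-class precision (TP/(TP+FP)):
  pedestrian: TP=429, FP=36+49+31=116 → 429/545 = 0.7872
  yield: TP=153, FP=36+78+34=148 → 153/301 = 0.5083
  noentry: TP=415, FP=47+29+20=96 → 415/511 = 0.8121
  stop: TP=190, FP=49+34+83=166 → 190/356 = 0.5337
Macro-precision = mean = (0.7872 + 0.5083 + 0.8121 + 0.5337) / 4 = 0.660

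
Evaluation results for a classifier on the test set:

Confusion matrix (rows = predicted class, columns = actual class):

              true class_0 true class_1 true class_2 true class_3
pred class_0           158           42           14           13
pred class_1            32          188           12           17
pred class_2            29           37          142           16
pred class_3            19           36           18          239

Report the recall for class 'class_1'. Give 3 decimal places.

0.620

Take TP from the diagonal, FP from the rest of the 'class_1' prediction marginal, FN from the rest of the 'class_1' actual marginal.
recall = TP/(TP+FN).
class_1: TP=188, FN=42+37+36=115 → 188/303 = 0.6205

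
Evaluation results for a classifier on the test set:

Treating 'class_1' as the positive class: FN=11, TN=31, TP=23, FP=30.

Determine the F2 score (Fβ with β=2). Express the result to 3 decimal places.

0.608

Fβ = (1+β²)·TP / ((1+β²)·TP + β²·FN + FP), with β²=4
= 5·23 / (5·23 + 4·11 + 30) = 0.608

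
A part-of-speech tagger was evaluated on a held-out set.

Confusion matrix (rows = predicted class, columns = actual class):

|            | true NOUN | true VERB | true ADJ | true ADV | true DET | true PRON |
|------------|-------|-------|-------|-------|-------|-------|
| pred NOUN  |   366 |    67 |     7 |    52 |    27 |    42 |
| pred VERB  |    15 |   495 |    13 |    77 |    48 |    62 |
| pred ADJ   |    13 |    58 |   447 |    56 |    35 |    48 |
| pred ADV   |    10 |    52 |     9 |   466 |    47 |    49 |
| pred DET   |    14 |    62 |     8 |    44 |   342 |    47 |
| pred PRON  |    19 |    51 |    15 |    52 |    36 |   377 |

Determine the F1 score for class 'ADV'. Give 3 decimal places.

Take TP from the diagonal, FP from the rest of the 'ADV' prediction marginal, FN from the rest of the 'ADV' actual marginal.
F1 score = 2·TP/(2·TP+FP+FN).
ADV: TP=466, FP=10+52+9+47+49=167, FN=52+77+56+44+52=281 → 932/1380 = 0.6754

0.675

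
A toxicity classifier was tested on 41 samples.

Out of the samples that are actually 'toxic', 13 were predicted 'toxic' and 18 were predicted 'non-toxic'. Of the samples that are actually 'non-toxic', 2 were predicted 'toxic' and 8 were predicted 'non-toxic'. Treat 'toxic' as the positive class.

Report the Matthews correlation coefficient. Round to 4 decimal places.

MCC = (TP·TN − FP·FN) / √((TP+FP)(TP+FN)(TN+FP)(TN+FN))
Numerator = 13·8 − 2·18 = 68
Denominator = √(15·31·10·26) = √120900 = 347.7068
MCC = 68 / 347.7068 = 0.1956

0.1956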